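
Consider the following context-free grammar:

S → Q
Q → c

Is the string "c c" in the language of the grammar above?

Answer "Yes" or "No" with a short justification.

No - no valid derivation exists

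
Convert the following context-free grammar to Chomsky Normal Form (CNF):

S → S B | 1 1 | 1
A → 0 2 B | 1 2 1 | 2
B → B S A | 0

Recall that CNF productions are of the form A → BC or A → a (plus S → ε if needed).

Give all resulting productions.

T1 → 1; S → 1; T0 → 0; T2 → 2; A → 2; B → 0; S → S B; S → T1 T1; A → T0 X0; X0 → T2 B; A → T1 X1; X1 → T2 T1; B → B X2; X2 → S A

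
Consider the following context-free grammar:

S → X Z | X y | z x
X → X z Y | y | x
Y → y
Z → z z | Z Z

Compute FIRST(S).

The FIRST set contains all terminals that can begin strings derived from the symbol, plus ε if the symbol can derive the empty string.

We compute FIRST(S) using the standard algorithm.
FIRST(S) = {x, y, z}
FIRST(X) = {x, y}
FIRST(Y) = {y}
FIRST(Z) = {z}
Therefore, FIRST(S) = {x, y, z}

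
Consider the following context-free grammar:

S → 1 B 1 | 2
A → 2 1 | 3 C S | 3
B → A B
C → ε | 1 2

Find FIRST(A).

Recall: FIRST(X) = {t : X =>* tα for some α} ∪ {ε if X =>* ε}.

We compute FIRST(A) using the standard algorithm.
FIRST(A) = {2, 3}
FIRST(B) = {2, 3}
FIRST(C) = {1, ε}
FIRST(S) = {1, 2}
Therefore, FIRST(A) = {2, 3}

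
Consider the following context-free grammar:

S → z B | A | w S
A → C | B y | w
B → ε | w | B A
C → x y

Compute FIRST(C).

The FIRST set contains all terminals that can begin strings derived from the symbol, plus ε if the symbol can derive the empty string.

We compute FIRST(C) using the standard algorithm.
FIRST(A) = {w, x, y}
FIRST(B) = {w, x, y, ε}
FIRST(C) = {x}
FIRST(S) = {w, x, y, z}
Therefore, FIRST(C) = {x}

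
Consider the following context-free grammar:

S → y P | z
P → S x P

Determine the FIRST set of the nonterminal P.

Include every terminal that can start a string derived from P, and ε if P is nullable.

We compute FIRST(P) using the standard algorithm.
FIRST(P) = {y, z}
FIRST(S) = {y, z}
Therefore, FIRST(P) = {y, z}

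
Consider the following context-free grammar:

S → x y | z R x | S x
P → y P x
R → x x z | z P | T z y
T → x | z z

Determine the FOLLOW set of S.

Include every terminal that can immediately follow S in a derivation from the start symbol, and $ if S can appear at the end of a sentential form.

We compute FOLLOW(S) using the standard algorithm.
FOLLOW(S) starts with {$}.
FIRST(P) = {y}
FIRST(R) = {x, z}
FIRST(S) = {x, z}
FIRST(T) = {x, z}
FOLLOW(P) = {x}
FOLLOW(R) = {x}
FOLLOW(S) = {$, x}
FOLLOW(T) = {z}
Therefore, FOLLOW(S) = {$, x}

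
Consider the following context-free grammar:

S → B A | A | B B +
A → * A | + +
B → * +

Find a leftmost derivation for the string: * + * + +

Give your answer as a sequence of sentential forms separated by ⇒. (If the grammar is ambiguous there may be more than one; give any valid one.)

S ⇒ B B + ⇒ * + B + ⇒ * + * + +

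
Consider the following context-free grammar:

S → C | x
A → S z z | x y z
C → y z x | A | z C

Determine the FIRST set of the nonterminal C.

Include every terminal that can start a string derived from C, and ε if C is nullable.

We compute FIRST(C) using the standard algorithm.
FIRST(A) = {x, y, z}
FIRST(C) = {x, y, z}
FIRST(S) = {x, y, z}
Therefore, FIRST(C) = {x, y, z}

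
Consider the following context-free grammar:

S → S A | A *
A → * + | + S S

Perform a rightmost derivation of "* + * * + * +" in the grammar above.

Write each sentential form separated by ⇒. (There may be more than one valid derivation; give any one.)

S ⇒ S A ⇒ S * + ⇒ S A * + ⇒ S * + * + ⇒ A * * + * + ⇒ * + * * + * +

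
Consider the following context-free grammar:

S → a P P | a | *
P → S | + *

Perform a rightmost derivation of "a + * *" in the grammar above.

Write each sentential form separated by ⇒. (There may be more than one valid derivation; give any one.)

S ⇒ a P P ⇒ a P S ⇒ a P * ⇒ a + * *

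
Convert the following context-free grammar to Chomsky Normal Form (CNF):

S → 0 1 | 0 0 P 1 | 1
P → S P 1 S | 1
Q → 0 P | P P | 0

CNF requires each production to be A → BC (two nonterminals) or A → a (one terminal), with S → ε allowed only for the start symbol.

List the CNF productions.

T0 → 0; T1 → 1; S → 1; P → 1; Q → 0; S → T0 T1; S → T0 X0; X0 → T0 X1; X1 → P T1; P → S X2; X2 → P X3; X3 → T1 S; Q → T0 P; Q → P P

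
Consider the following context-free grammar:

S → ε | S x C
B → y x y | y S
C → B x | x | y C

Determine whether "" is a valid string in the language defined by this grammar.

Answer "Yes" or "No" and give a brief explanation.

Yes - a valid derivation exists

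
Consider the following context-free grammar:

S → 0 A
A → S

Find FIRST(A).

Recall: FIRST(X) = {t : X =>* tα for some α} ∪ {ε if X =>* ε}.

We compute FIRST(A) using the standard algorithm.
FIRST(A) = {0}
FIRST(S) = {0}
Therefore, FIRST(A) = {0}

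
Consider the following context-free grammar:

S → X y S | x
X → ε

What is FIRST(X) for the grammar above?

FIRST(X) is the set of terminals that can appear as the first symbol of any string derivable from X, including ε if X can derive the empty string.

We compute FIRST(X) using the standard algorithm.
FIRST(S) = {x, y}
FIRST(X) = {ε}
Therefore, FIRST(X) = {ε}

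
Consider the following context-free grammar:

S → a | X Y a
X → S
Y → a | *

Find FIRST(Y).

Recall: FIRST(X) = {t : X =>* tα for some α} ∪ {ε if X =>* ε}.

We compute FIRST(Y) using the standard algorithm.
FIRST(S) = {a}
FIRST(X) = {a}
FIRST(Y) = {*, a}
Therefore, FIRST(Y) = {*, a}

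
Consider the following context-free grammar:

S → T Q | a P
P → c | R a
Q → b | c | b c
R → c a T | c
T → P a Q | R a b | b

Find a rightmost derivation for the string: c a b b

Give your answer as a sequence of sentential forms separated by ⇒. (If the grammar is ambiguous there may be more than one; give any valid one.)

S ⇒ T Q ⇒ T b ⇒ R a b b ⇒ c a b b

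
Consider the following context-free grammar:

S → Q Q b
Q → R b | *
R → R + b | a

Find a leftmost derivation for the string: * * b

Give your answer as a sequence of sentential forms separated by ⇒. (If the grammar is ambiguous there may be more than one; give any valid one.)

S ⇒ Q Q b ⇒ * Q b ⇒ * * b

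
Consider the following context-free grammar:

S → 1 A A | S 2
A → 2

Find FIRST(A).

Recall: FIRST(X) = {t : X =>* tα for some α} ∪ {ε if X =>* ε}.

We compute FIRST(A) using the standard algorithm.
FIRST(A) = {2}
FIRST(S) = {1}
Therefore, FIRST(A) = {2}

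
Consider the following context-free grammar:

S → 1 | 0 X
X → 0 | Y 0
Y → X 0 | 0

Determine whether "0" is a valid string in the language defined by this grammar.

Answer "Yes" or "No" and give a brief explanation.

No - no valid derivation exists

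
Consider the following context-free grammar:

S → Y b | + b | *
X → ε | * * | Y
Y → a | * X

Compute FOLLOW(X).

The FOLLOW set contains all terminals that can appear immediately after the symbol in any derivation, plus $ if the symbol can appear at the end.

We compute FOLLOW(X) using the standard algorithm.
FOLLOW(S) starts with {$}.
FIRST(S) = {*, +, a}
FIRST(X) = {*, a, ε}
FIRST(Y) = {*, a}
FOLLOW(S) = {$}
FOLLOW(X) = {b}
FOLLOW(Y) = {b}
Therefore, FOLLOW(X) = {b}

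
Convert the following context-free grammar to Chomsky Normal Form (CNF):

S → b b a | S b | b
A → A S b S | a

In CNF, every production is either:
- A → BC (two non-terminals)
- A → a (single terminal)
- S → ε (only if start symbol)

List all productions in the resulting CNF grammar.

TB → b; TA → a; S → b; A → a; S → TB X0; X0 → TB TA; S → S TB; A → A X1; X1 → S X2; X2 → TB S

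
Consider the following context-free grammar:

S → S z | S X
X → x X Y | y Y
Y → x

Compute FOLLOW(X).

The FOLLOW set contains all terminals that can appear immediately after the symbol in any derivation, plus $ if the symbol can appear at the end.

We compute FOLLOW(X) using the standard algorithm.
FOLLOW(S) starts with {$}.
FIRST(S) = {}
FIRST(X) = {x, y}
FIRST(Y) = {x}
FOLLOW(S) = {$, x, y, z}
FOLLOW(X) = {$, x, y, z}
FOLLOW(Y) = {$, x, y, z}
Therefore, FOLLOW(X) = {$, x, y, z}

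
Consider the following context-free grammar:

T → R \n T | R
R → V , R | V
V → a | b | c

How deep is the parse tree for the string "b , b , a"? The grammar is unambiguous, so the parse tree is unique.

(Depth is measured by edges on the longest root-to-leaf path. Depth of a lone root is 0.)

5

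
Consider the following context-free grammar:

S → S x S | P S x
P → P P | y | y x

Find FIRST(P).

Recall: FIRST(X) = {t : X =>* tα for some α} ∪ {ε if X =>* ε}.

We compute FIRST(P) using the standard algorithm.
FIRST(P) = {y}
FIRST(S) = {y}
Therefore, FIRST(P) = {y}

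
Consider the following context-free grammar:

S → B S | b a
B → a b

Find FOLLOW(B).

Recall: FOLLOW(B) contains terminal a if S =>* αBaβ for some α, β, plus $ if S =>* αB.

We compute FOLLOW(B) using the standard algorithm.
FOLLOW(S) starts with {$}.
FIRST(B) = {a}
FIRST(S) = {a, b}
FOLLOW(B) = {a, b}
FOLLOW(S) = {$}
Therefore, FOLLOW(B) = {a, b}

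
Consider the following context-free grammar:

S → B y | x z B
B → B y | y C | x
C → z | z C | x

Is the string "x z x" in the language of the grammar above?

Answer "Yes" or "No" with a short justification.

Yes - a valid derivation exists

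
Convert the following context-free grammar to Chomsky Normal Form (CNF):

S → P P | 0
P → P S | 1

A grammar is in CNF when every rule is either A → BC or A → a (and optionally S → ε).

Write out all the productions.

S → 0; P → 1; S → P P; P → P S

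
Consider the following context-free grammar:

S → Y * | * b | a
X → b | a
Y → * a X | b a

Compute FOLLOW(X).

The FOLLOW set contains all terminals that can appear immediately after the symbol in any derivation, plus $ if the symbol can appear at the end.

We compute FOLLOW(X) using the standard algorithm.
FOLLOW(S) starts with {$}.
FIRST(S) = {*, a, b}
FIRST(X) = {a, b}
FIRST(Y) = {*, b}
FOLLOW(S) = {$}
FOLLOW(X) = {*}
FOLLOW(Y) = {*}
Therefore, FOLLOW(X) = {*}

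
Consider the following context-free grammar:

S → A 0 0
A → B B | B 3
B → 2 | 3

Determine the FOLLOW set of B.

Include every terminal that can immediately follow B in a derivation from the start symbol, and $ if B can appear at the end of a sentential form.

We compute FOLLOW(B) using the standard algorithm.
FOLLOW(S) starts with {$}.
FIRST(A) = {2, 3}
FIRST(B) = {2, 3}
FIRST(S) = {2, 3}
FOLLOW(A) = {0}
FOLLOW(B) = {0, 2, 3}
FOLLOW(S) = {$}
Therefore, FOLLOW(B) = {0, 2, 3}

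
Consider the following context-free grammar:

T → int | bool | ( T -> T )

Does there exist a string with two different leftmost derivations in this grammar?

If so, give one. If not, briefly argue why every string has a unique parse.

No - every string in the language has a unique leftmost derivation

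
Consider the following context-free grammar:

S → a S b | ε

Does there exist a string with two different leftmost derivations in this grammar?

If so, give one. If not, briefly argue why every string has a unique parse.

No - every string in the language has a unique leftmost derivation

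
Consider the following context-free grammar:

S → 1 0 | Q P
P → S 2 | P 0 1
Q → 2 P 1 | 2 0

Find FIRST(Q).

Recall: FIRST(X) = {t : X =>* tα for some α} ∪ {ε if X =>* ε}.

We compute FIRST(Q) using the standard algorithm.
FIRST(P) = {1, 2}
FIRST(Q) = {2}
FIRST(S) = {1, 2}
Therefore, FIRST(Q) = {2}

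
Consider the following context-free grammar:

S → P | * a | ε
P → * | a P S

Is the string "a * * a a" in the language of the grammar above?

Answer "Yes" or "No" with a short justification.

No - no valid derivation exists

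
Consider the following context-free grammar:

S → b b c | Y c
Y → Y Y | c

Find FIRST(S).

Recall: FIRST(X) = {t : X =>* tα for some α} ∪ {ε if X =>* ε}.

We compute FIRST(S) using the standard algorithm.
FIRST(S) = {b, c}
FIRST(Y) = {c}
Therefore, FIRST(S) = {b, c}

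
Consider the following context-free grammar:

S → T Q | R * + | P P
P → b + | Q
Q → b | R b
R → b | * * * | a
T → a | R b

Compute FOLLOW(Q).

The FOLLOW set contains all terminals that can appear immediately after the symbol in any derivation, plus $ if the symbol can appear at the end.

We compute FOLLOW(Q) using the standard algorithm.
FOLLOW(S) starts with {$}.
FIRST(P) = {*, a, b}
FIRST(Q) = {*, a, b}
FIRST(R) = {*, a, b}
FIRST(S) = {*, a, b}
FIRST(T) = {*, a, b}
FOLLOW(P) = {$, *, a, b}
FOLLOW(Q) = {$, *, a, b}
FOLLOW(R) = {*, b}
FOLLOW(S) = {$}
FOLLOW(T) = {*, a, b}
Therefore, FOLLOW(Q) = {$, *, a, b}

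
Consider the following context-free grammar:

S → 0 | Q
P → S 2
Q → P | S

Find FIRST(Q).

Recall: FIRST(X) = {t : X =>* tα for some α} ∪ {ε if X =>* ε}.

We compute FIRST(Q) using the standard algorithm.
FIRST(P) = {0}
FIRST(Q) = {0}
FIRST(S) = {0}
Therefore, FIRST(Q) = {0}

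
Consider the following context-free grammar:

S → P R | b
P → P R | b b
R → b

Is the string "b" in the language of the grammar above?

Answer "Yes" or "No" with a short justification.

Yes - a valid derivation exists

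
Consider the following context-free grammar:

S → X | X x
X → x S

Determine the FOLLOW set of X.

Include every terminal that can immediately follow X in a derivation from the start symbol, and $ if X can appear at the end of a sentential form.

We compute FOLLOW(X) using the standard algorithm.
FOLLOW(S) starts with {$}.
FIRST(S) = {x}
FIRST(X) = {x}
FOLLOW(S) = {$, x}
FOLLOW(X) = {$, x}
Therefore, FOLLOW(X) = {$, x}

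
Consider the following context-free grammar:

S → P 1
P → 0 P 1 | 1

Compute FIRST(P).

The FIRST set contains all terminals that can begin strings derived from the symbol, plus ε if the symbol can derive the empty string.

We compute FIRST(P) using the standard algorithm.
FIRST(P) = {0, 1}
FIRST(S) = {0, 1}
Therefore, FIRST(P) = {0, 1}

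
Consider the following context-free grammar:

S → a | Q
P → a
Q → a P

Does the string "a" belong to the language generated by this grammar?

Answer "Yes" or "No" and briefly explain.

Yes - a valid derivation exists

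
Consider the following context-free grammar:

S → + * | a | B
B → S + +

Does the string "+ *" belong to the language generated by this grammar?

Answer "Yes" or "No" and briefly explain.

Yes - a valid derivation exists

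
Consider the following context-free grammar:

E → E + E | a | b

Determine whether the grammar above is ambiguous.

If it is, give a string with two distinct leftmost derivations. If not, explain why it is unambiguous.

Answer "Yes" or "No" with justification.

Yes - the string 'b + a + b + a + b + b' has two distinct leftmost derivations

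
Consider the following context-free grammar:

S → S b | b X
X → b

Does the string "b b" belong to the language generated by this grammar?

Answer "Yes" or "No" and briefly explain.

Yes - a valid derivation exists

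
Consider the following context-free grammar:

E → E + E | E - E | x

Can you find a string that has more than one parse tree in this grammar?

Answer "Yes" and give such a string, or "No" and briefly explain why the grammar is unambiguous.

Yes - the string 'x - x + x + x - x + x' has two distinct parse trees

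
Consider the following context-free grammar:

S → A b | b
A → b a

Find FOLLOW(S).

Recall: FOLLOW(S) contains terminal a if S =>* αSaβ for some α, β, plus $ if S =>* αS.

We compute FOLLOW(S) using the standard algorithm.
FOLLOW(S) starts with {$}.
FIRST(A) = {b}
FIRST(S) = {b}
FOLLOW(A) = {b}
FOLLOW(S) = {$}
Therefore, FOLLOW(S) = {$}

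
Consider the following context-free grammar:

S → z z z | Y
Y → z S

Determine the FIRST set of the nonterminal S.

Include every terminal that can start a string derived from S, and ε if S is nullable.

We compute FIRST(S) using the standard algorithm.
FIRST(S) = {z}
FIRST(Y) = {z}
Therefore, FIRST(S) = {z}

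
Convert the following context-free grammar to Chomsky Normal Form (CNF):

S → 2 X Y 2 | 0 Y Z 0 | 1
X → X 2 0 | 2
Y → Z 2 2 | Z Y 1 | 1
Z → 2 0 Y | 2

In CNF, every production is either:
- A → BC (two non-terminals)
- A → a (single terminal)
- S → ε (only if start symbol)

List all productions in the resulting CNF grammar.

T2 → 2; T0 → 0; S → 1; X → 2; T1 → 1; Y → 1; Z → 2; S → T2 X0; X0 → X X1; X1 → Y T2; S → T0 X2; X2 → Y X3; X3 → Z T0; X → X X4; X4 → T2 T0; Y → Z X5; X5 → T2 T2; Y → Z X6; X6 → Y T1; Z → T2 X7; X7 → T0 Y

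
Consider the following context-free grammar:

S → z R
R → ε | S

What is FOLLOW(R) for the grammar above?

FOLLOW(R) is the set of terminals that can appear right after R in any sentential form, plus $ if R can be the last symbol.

We compute FOLLOW(R) using the standard algorithm.
FOLLOW(S) starts with {$}.
FIRST(R) = {z, ε}
FIRST(S) = {z}
FOLLOW(R) = {$}
FOLLOW(S) = {$}
Therefore, FOLLOW(R) = {$}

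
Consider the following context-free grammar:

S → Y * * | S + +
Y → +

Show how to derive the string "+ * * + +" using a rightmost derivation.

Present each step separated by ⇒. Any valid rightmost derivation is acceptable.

S ⇒ S + + ⇒ Y * * + + ⇒ + * * + +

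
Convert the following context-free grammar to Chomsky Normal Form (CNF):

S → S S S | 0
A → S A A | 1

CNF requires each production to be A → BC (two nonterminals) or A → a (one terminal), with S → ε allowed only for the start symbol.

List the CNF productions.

S → 0; A → 1; S → S X0; X0 → S S; A → S X1; X1 → A A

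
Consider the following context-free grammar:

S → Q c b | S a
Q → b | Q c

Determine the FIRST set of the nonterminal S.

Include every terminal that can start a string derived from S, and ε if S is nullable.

We compute FIRST(S) using the standard algorithm.
FIRST(Q) = {b}
FIRST(S) = {b}
Therefore, FIRST(S) = {b}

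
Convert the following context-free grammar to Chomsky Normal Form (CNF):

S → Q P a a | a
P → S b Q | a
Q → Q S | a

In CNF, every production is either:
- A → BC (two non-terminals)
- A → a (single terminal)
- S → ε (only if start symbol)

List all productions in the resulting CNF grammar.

TA → a; S → a; TB → b; P → a; Q → a; S → Q X0; X0 → P X1; X1 → TA TA; P → S X2; X2 → TB Q; Q → Q S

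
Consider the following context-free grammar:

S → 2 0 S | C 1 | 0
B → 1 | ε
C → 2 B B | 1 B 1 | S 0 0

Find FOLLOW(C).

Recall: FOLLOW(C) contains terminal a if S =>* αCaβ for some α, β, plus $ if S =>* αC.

We compute FOLLOW(C) using the standard algorithm.
FOLLOW(S) starts with {$}.
FIRST(B) = {1, ε}
FIRST(C) = {0, 1, 2}
FIRST(S) = {0, 1, 2}
FOLLOW(B) = {1}
FOLLOW(C) = {1}
FOLLOW(S) = {$, 0}
Therefore, FOLLOW(C) = {1}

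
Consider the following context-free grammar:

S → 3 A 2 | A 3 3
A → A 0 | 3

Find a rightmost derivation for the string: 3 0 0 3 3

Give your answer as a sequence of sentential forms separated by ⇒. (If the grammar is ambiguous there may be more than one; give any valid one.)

S ⇒ A 3 3 ⇒ A 0 3 3 ⇒ A 0 0 3 3 ⇒ 3 0 0 3 3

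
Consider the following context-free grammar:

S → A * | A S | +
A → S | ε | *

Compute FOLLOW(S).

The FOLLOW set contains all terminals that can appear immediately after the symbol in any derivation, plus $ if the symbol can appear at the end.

We compute FOLLOW(S) using the standard algorithm.
FOLLOW(S) starts with {$}.
FIRST(A) = {*, +, ε}
FIRST(S) = {*, +}
FOLLOW(A) = {*, +}
FOLLOW(S) = {$, *, +}
Therefore, FOLLOW(S) = {$, *, +}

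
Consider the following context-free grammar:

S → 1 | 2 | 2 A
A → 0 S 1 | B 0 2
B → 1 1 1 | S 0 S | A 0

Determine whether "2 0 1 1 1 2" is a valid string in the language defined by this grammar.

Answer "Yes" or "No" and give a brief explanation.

No - no valid derivation exists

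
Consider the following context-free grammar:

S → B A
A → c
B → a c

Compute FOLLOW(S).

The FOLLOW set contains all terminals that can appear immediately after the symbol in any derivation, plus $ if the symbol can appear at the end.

We compute FOLLOW(S) using the standard algorithm.
FOLLOW(S) starts with {$}.
FIRST(A) = {c}
FIRST(B) = {a}
FIRST(S) = {a}
FOLLOW(A) = {$}
FOLLOW(B) = {c}
FOLLOW(S) = {$}
Therefore, FOLLOW(S) = {$}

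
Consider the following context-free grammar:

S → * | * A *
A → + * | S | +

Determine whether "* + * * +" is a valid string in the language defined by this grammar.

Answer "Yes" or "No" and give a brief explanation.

No - no valid derivation exists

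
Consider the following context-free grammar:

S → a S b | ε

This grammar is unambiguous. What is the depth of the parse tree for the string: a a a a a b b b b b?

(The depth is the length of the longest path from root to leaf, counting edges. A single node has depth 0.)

6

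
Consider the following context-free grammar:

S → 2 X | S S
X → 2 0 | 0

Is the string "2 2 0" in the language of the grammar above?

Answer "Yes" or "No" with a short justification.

Yes - a valid derivation exists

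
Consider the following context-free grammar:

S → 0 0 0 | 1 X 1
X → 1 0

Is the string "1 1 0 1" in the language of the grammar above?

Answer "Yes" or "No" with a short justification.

Yes - a valid derivation exists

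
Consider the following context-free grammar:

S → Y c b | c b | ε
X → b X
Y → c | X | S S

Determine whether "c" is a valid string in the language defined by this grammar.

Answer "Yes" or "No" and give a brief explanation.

No - no valid derivation exists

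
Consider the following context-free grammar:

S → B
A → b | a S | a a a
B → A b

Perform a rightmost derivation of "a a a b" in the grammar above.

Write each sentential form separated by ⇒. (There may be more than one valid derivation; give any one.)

S ⇒ B ⇒ A b ⇒ a a a b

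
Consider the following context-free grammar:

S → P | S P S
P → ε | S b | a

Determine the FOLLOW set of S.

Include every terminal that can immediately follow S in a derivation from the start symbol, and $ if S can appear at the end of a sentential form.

We compute FOLLOW(S) using the standard algorithm.
FOLLOW(S) starts with {$}.
FIRST(P) = {a, b, ε}
FIRST(S) = {a, b, ε}
FOLLOW(P) = {$, a, b}
FOLLOW(S) = {$, a, b}
Therefore, FOLLOW(S) = {$, a, b}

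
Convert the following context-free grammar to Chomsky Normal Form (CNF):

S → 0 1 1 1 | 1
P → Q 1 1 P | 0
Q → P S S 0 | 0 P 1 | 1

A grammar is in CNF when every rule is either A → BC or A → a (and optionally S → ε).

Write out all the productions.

T0 → 0; T1 → 1; S → 1; P → 0; Q → 1; S → T0 X0; X0 → T1 X1; X1 → T1 T1; P → Q X2; X2 → T1 X3; X3 → T1 P; Q → P X4; X4 → S X5; X5 → S T0; Q → T0 X6; X6 → P T1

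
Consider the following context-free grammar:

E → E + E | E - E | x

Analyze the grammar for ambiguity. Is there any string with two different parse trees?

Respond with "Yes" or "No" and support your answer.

Yes - the string 'x - x + x + x + x' has two distinct parse trees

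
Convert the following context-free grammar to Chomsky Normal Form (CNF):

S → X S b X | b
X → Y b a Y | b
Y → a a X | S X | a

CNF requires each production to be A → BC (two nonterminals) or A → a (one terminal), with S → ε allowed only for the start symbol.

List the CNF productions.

TB → b; S → b; TA → a; X → b; Y → a; S → X X0; X0 → S X1; X1 → TB X; X → Y X2; X2 → TB X3; X3 → TA Y; Y → TA X4; X4 → TA X; Y → S X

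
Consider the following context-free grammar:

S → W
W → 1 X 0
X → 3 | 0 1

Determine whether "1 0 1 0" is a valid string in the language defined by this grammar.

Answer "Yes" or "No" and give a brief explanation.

Yes - a valid derivation exists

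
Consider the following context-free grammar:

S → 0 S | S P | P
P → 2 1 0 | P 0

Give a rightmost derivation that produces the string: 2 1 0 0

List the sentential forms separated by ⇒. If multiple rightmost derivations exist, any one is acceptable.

S ⇒ P ⇒ P 0 ⇒ 2 1 0 0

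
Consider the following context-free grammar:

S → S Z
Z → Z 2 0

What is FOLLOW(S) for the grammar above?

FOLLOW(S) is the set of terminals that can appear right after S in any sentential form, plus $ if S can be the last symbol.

We compute FOLLOW(S) using the standard algorithm.
FOLLOW(S) starts with {$}.
FIRST(S) = {}
FIRST(Z) = {}
FOLLOW(S) = {$}
FOLLOW(Z) = {$, 2}
Therefore, FOLLOW(S) = {$}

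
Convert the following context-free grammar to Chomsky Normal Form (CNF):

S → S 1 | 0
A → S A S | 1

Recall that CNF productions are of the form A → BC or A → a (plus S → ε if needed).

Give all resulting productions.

T1 → 1; S → 0; A → 1; S → S T1; A → S X0; X0 → A S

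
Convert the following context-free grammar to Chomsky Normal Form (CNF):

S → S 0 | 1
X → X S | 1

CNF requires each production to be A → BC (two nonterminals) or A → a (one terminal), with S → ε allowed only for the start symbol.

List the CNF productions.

T0 → 0; S → 1; X → 1; S → S T0; X → X S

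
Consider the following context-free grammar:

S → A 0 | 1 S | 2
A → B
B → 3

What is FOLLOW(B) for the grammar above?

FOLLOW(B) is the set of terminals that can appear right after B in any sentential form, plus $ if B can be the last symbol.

We compute FOLLOW(B) using the standard algorithm.
FOLLOW(S) starts with {$}.
FIRST(A) = {3}
FIRST(B) = {3}
FIRST(S) = {1, 2, 3}
FOLLOW(A) = {0}
FOLLOW(B) = {0}
FOLLOW(S) = {$}
Therefore, FOLLOW(B) = {0}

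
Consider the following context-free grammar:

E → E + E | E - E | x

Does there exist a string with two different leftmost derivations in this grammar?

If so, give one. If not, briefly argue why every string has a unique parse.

Yes - the string 'x - x - x - x - x' has two distinct leftmost derivations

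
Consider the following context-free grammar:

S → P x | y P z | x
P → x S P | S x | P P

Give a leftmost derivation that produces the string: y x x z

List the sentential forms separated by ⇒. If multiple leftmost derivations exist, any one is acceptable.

S ⇒ y P z ⇒ y S x z ⇒ y x x z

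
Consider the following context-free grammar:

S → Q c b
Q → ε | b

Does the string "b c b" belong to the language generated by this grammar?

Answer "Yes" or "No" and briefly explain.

Yes - a valid derivation exists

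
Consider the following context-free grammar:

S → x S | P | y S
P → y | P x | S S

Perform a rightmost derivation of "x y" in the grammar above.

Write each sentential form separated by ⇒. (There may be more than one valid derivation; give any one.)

S ⇒ x S ⇒ x P ⇒ x y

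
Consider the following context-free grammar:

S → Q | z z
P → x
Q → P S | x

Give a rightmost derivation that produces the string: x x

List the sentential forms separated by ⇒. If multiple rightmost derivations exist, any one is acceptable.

S ⇒ Q ⇒ P S ⇒ P Q ⇒ P x ⇒ x x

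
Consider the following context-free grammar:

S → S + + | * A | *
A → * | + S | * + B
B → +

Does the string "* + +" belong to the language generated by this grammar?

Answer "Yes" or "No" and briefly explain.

Yes - a valid derivation exists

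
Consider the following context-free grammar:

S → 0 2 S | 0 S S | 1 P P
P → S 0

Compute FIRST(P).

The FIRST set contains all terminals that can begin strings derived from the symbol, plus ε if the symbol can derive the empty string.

We compute FIRST(P) using the standard algorithm.
FIRST(P) = {0, 1}
FIRST(S) = {0, 1}
Therefore, FIRST(P) = {0, 1}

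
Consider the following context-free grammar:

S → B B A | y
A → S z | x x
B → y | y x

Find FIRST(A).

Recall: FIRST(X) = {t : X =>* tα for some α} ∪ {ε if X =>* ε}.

We compute FIRST(A) using the standard algorithm.
FIRST(A) = {x, y}
FIRST(B) = {y}
FIRST(S) = {y}
Therefore, FIRST(A) = {x, y}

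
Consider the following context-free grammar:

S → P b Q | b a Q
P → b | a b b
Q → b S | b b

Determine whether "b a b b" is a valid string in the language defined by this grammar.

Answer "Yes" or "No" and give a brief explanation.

Yes - a valid derivation exists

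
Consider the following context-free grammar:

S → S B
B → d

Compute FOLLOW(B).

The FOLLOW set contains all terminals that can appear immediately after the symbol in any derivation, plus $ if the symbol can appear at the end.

We compute FOLLOW(B) using the standard algorithm.
FOLLOW(S) starts with {$}.
FIRST(B) = {d}
FIRST(S) = {}
FOLLOW(B) = {$, d}
FOLLOW(S) = {$, d}
Therefore, FOLLOW(B) = {$, d}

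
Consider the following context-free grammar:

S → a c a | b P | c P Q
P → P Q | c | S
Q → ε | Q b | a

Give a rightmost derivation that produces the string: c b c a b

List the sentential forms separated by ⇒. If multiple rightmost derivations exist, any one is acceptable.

S ⇒ c P Q ⇒ c P Q b ⇒ c P a b ⇒ c S a b ⇒ c b P a b ⇒ c b c a b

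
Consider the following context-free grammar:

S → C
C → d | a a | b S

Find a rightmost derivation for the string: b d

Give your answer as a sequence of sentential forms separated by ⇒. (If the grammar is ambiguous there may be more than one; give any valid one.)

S ⇒ C ⇒ b S ⇒ b C ⇒ b d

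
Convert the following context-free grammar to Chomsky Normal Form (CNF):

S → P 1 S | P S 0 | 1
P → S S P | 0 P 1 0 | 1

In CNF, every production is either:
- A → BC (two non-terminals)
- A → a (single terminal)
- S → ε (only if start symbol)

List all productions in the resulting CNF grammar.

T1 → 1; T0 → 0; S → 1; P → 1; S → P X0; X0 → T1 S; S → P X1; X1 → S T0; P → S X2; X2 → S P; P → T0 X3; X3 → P X4; X4 → T1 T0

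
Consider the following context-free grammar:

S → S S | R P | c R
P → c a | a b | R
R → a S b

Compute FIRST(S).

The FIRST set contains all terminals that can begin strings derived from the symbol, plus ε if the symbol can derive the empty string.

We compute FIRST(S) using the standard algorithm.
FIRST(P) = {a, c}
FIRST(R) = {a}
FIRST(S) = {a, c}
Therefore, FIRST(S) = {a, c}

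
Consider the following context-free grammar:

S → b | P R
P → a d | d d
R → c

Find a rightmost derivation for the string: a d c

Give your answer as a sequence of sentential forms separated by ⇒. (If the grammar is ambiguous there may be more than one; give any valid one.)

S ⇒ P R ⇒ P c ⇒ a d c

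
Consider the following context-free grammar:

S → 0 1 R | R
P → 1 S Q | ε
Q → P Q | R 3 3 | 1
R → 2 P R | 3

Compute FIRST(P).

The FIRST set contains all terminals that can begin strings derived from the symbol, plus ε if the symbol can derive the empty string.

We compute FIRST(P) using the standard algorithm.
FIRST(P) = {1, ε}
FIRST(Q) = {1, 2, 3}
FIRST(R) = {2, 3}
FIRST(S) = {0, 2, 3}
Therefore, FIRST(P) = {1, ε}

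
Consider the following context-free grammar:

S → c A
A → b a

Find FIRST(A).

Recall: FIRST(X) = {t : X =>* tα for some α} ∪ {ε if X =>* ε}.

We compute FIRST(A) using the standard algorithm.
FIRST(A) = {b}
FIRST(S) = {c}
Therefore, FIRST(A) = {b}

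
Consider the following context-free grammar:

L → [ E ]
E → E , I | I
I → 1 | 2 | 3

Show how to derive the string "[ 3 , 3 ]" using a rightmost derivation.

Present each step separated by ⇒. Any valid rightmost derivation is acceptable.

L ⇒ [ E ] ⇒ [ E , I ] ⇒ [ E , 3 ] ⇒ [ I , 3 ] ⇒ [ 3 , 3 ]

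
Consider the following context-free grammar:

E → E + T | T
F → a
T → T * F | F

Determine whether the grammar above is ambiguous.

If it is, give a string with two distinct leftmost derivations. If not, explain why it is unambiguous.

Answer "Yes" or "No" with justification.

No - the grammar is unambiguous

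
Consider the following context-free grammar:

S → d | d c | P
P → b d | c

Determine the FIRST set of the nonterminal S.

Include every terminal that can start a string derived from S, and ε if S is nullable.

We compute FIRST(S) using the standard algorithm.
FIRST(P) = {b, c}
FIRST(S) = {b, c, d}
Therefore, FIRST(S) = {b, c, d}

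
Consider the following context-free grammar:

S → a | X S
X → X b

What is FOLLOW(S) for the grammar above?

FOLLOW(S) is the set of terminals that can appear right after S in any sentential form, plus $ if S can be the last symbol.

We compute FOLLOW(S) using the standard algorithm.
FOLLOW(S) starts with {$}.
FIRST(S) = {a}
FIRST(X) = {}
FOLLOW(S) = {$}
FOLLOW(X) = {a, b}
Therefore, FOLLOW(S) = {$}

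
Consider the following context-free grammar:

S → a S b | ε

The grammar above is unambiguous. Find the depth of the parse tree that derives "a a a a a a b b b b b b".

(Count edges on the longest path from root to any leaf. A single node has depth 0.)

7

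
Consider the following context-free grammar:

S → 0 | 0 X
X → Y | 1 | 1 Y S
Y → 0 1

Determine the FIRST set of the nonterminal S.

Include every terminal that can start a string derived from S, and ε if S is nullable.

We compute FIRST(S) using the standard algorithm.
FIRST(S) = {0}
FIRST(X) = {0, 1}
FIRST(Y) = {0}
Therefore, FIRST(S) = {0}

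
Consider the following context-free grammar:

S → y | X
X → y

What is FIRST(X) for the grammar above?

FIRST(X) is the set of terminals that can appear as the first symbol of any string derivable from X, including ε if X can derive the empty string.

We compute FIRST(X) using the standard algorithm.
FIRST(S) = {y}
FIRST(X) = {y}
Therefore, FIRST(X) = {y}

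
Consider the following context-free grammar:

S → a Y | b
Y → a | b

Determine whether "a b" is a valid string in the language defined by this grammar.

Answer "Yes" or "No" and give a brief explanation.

Yes - a valid derivation exists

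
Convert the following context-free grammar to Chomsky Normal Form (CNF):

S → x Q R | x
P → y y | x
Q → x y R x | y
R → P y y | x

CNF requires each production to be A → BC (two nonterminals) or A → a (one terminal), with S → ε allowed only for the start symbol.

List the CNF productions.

TX → x; S → x; TY → y; P → x; Q → y; R → x; S → TX X0; X0 → Q R; P → TY TY; Q → TX X1; X1 → TY X2; X2 → R TX; R → P X3; X3 → TY TY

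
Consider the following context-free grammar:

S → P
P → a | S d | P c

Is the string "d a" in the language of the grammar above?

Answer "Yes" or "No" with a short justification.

No - no valid derivation exists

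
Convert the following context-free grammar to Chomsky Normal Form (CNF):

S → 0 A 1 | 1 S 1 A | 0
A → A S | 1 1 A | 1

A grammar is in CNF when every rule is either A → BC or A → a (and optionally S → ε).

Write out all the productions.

T0 → 0; T1 → 1; S → 0; A → 1; S → T0 X0; X0 → A T1; S → T1 X1; X1 → S X2; X2 → T1 A; A → A S; A → T1 X3; X3 → T1 A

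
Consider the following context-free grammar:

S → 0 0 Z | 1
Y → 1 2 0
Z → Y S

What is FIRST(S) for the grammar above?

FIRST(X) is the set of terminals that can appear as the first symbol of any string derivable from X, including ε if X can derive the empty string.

We compute FIRST(S) using the standard algorithm.
FIRST(S) = {0, 1}
FIRST(Y) = {1}
FIRST(Z) = {1}
Therefore, FIRST(S) = {0, 1}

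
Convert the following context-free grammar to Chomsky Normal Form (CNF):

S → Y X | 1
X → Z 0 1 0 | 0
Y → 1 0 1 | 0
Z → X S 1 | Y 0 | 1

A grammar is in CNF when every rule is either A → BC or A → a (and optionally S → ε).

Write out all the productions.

S → 1; T0 → 0; T1 → 1; X → 0; Y → 0; Z → 1; S → Y X; X → Z X0; X0 → T0 X1; X1 → T1 T0; Y → T1 X2; X2 → T0 T1; Z → X X3; X3 → S T1; Z → Y T0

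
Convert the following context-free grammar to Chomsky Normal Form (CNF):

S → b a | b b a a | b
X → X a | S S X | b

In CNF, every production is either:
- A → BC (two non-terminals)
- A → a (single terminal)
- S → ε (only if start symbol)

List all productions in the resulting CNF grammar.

TB → b; TA → a; S → b; X → b; S → TB TA; S → TB X0; X0 → TB X1; X1 → TA TA; X → X TA; X → S X2; X2 → S X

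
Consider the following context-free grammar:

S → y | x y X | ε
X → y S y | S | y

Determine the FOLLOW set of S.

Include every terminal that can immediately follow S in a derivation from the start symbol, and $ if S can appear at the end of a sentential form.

We compute FOLLOW(S) using the standard algorithm.
FOLLOW(S) starts with {$}.
FIRST(S) = {x, y, ε}
FIRST(X) = {x, y, ε}
FOLLOW(S) = {$, y}
FOLLOW(X) = {$, y}
Therefore, FOLLOW(S) = {$, y}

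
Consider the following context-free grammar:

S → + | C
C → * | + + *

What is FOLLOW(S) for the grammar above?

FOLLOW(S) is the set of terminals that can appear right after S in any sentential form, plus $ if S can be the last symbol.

We compute FOLLOW(S) using the standard algorithm.
FOLLOW(S) starts with {$}.
FIRST(C) = {*, +}
FIRST(S) = {*, +}
FOLLOW(C) = {$}
FOLLOW(S) = {$}
Therefore, FOLLOW(S) = {$}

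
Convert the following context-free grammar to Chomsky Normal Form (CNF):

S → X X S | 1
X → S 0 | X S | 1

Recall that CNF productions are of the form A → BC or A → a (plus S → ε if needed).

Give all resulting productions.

S → 1; T0 → 0; X → 1; S → X X0; X0 → X S; X → S T0; X → X S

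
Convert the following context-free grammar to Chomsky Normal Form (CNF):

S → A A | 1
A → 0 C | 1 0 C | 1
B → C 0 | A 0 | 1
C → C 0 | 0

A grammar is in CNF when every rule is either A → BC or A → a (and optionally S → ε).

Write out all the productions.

S → 1; T0 → 0; T1 → 1; A → 1; B → 1; C → 0; S → A A; A → T0 C; A → T1 X0; X0 → T0 C; B → C T0; B → A T0; C → C T0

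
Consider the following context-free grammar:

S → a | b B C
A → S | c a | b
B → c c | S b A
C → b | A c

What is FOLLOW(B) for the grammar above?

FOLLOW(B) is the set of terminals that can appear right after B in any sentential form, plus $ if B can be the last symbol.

We compute FOLLOW(B) using the standard algorithm.
FOLLOW(S) starts with {$}.
FIRST(A) = {a, b, c}
FIRST(B) = {a, b, c}
FIRST(C) = {a, b, c}
FIRST(S) = {a, b}
FOLLOW(A) = {a, b, c}
FOLLOW(B) = {a, b, c}
FOLLOW(C) = {$, a, b, c}
FOLLOW(S) = {$, a, b, c}
Therefore, FOLLOW(B) = {a, b, c}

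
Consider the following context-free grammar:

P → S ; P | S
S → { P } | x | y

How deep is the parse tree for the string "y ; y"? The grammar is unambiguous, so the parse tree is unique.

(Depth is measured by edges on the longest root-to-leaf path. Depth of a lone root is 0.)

3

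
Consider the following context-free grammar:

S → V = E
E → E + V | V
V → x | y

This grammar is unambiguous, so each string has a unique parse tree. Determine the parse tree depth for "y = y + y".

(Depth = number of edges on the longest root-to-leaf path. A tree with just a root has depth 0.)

4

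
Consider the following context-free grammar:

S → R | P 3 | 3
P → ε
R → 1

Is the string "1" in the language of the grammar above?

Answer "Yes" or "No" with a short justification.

Yes - a valid derivation exists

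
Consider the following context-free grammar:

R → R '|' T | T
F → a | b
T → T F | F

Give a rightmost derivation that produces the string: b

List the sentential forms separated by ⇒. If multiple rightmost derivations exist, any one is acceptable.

R ⇒ T ⇒ F ⇒ b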